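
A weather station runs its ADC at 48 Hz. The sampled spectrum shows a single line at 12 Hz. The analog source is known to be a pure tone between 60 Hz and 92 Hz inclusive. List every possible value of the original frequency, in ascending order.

60 Hz, 84 Hz

Frequencies that alias to 12 Hz are k·fs ± 12 Hz for integer k ≥ 0.
k=0: 12 Hz.
k=1: 36 Hz, 60 Hz.
k=2: 84 Hz, 108 Hz.
k=3: 132 Hz, 156 Hz.
Within [60 Hz, 92 Hz]: 60 Hz, 84 Hz.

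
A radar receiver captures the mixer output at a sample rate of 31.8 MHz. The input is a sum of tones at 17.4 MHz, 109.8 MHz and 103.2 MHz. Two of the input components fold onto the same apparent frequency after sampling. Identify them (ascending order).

17.4 MHz, 109.8 MHz

fs/2 = 15.9 MHz.
17.4 MHz > fs/2 = 15.9 MHz, folds to fs − 17.4 MHz = 14.4 MHz.
109.8 MHz mod fs = 14.4 MHz.
14.4 MHz ≤ fs/2 = 15.9 MHz, appears at 14.4 MHz.
103.2 MHz mod fs = 7.8 MHz.
7.8 MHz ≤ fs/2 = 15.9 MHz, appears at 7.8 MHz.
17.4 MHz and 109.8 MHz both map to 14.4 MHz.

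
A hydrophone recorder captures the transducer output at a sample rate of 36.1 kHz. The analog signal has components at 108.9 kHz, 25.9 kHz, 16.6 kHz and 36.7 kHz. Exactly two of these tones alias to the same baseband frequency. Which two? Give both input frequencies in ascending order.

36.7 kHz, 108.9 kHz

fs/2 = 18.05 kHz.
108.9 kHz mod fs = 0.6 kHz.
0.6 kHz ≤ fs/2 = 18.05 kHz, appears at 0.6 kHz.
25.9 kHz > fs/2 = 18.05 kHz, folds to fs − 25.9 kHz = 10.2 kHz.
16.6 kHz ≤ fs/2 = 18.05 kHz, passes unchanged.
36.7 kHz mod fs = 0.6 kHz.
0.6 kHz ≤ fs/2 = 18.05 kHz, appears at 0.6 kHz.
36.7 kHz and 108.9 kHz both map to 0.6 kHz.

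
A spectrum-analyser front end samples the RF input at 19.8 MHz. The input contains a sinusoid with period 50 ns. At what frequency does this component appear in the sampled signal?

T = 50 ns → f = 1/T = 20 MHz.
20 MHz mod fs = 0.2 MHz.
0.2 MHz ≤ fs/2 = 9.9 MHz, appears at 0.2 MHz.

0.2 MHz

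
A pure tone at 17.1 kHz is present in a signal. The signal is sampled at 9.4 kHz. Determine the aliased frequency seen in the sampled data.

1.7 kHz

17.1 kHz mod fs = 7.7 kHz.
7.7 kHz > fs/2 = 4.7 kHz, folds to fs − 7.7 kHz = 1.7 kHz.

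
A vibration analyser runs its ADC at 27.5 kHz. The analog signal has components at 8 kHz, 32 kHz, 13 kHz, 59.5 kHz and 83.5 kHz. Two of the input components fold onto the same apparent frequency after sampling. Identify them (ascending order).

32 kHz, 59.5 kHz

fs/2 = 13.75 kHz.
8 kHz ≤ fs/2 = 13.75 kHz, passes unchanged.
32 kHz mod fs = 4.5 kHz.
4.5 kHz ≤ fs/2 = 13.75 kHz, appears at 4.5 kHz.
13 kHz ≤ fs/2 = 13.75 kHz, passes unchanged.
59.5 kHz mod fs = 4.5 kHz.
4.5 kHz ≤ fs/2 = 13.75 kHz, appears at 4.5 kHz.
83.5 kHz mod fs = 1 kHz.
1 kHz ≤ fs/2 = 13.75 kHz, appears at 1 kHz.
32 kHz and 59.5 kHz both map to 4.5 kHz.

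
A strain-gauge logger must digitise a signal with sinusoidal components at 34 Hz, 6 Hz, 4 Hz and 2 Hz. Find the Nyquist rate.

Highest-frequency component: 34 Hz.
Nyquist rate = 2 × 34 Hz = 68 Hz.

68 Hz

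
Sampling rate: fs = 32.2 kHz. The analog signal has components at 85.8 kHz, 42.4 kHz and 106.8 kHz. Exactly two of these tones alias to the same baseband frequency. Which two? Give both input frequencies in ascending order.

42.4 kHz, 106.8 kHz

fs/2 = 16.1 kHz.
85.8 kHz mod fs = 21.4 kHz.
21.4 kHz > fs/2 = 16.1 kHz, folds to fs − 21.4 kHz = 10.8 kHz.
42.4 kHz mod fs = 10.2 kHz.
10.2 kHz ≤ fs/2 = 16.1 kHz, appears at 10.2 kHz.
106.8 kHz mod fs = 10.2 kHz.
10.2 kHz ≤ fs/2 = 16.1 kHz, appears at 10.2 kHz.
42.4 kHz and 106.8 kHz both map to 10.2 kHz.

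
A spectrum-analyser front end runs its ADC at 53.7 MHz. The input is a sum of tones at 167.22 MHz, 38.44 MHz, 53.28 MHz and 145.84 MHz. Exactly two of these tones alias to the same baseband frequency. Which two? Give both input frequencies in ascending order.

fs/2 = 26.85 MHz.
167.22 MHz mod fs = 6.12 MHz.
6.12 MHz ≤ fs/2 = 26.85 MHz, appears at 6.12 MHz.
38.44 MHz > fs/2 = 26.85 MHz, folds to fs − 38.44 MHz = 15.26 MHz.
53.28 MHz > fs/2 = 26.85 MHz, folds to fs − 53.28 MHz = 0.42 MHz.
145.84 MHz mod fs = 38.44 MHz.
38.44 MHz > fs/2 = 26.85 MHz, folds to fs − 38.44 MHz = 15.26 MHz.
38.44 MHz and 145.84 MHz both map to 15.26 MHz.

38.44 MHz, 145.84 MHz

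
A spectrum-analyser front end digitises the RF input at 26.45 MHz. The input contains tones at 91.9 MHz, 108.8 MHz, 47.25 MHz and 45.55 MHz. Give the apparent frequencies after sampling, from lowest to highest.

3 MHz, 5.65 MHz, 7.35 MHz, 12.55 MHz

fs/2 = 13.225 MHz.
91.9 MHz mod fs = 12.55 MHz.
12.55 MHz ≤ fs/2 = 13.225 MHz, appears at 12.55 MHz.
108.8 MHz mod fs = 3 MHz.
3 MHz ≤ fs/2 = 13.225 MHz, appears at 3 MHz.
47.25 MHz mod fs = 20.8 MHz.
20.8 MHz > fs/2 = 13.225 MHz, folds to fs − 20.8 MHz = 5.65 MHz.
45.55 MHz mod fs = 19.1 MHz.
19.1 MHz > fs/2 = 13.225 MHz, folds to fs − 19.1 MHz = 7.35 MHz.
Distinct values: {3 MHz, 5.65 MHz, 7.35 MHz, 12.55 MHz}.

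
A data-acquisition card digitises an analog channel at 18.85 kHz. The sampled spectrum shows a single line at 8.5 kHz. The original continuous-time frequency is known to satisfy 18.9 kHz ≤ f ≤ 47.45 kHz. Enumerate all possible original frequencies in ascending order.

27.35 kHz, 29.2 kHz, 46.2 kHz

Frequencies that alias to 8.5 kHz are k·fs ± 8.5 kHz for integer k ≥ 0.
k=0: 8.5 kHz.
k=1: 10.35 kHz, 27.35 kHz.
k=2: 29.2 kHz, 46.2 kHz.
k=3: 48.05 kHz, 65.05 kHz.
Within [18.9 kHz, 47.45 kHz]: 27.35 kHz, 29.2 kHz, 46.2 kHz.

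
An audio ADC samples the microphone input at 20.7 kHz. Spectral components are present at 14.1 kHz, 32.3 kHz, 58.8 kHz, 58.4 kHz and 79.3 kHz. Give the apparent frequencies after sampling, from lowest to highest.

3.3 kHz, 3.5 kHz, 3.7 kHz, 6.6 kHz, 9.1 kHz

fs/2 = 10.35 kHz.
14.1 kHz > fs/2 = 10.35 kHz, folds to fs − 14.1 kHz = 6.6 kHz.
32.3 kHz mod fs = 11.6 kHz.
11.6 kHz > fs/2 = 10.35 kHz, folds to fs − 11.6 kHz = 9.1 kHz.
58.8 kHz mod fs = 17.4 kHz.
17.4 kHz > fs/2 = 10.35 kHz, folds to fs − 17.4 kHz = 3.3 kHz.
58.4 kHz mod fs = 17 kHz.
17 kHz > fs/2 = 10.35 kHz, folds to fs − 17 kHz = 3.7 kHz.
79.3 kHz mod fs = 17.2 kHz.
17.2 kHz > fs/2 = 10.35 kHz, folds to fs − 17.2 kHz = 3.5 kHz.
Distinct values: {3.3 kHz, 3.5 kHz, 3.7 kHz, 6.6 kHz, 9.1 kHz}.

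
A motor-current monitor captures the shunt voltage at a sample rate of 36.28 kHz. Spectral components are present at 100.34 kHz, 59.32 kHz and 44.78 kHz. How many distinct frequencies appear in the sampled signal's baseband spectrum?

2

fs/2 = 18.14 kHz.
100.34 kHz mod fs = 27.78 kHz.
27.78 kHz > fs/2 = 18.14 kHz, folds to fs − 27.78 kHz = 8.5 kHz.
59.32 kHz mod fs = 23.04 kHz.
23.04 kHz > fs/2 = 18.14 kHz, folds to fs − 23.04 kHz = 13.24 kHz.
44.78 kHz mod fs = 8.5 kHz.
8.5 kHz ≤ fs/2 = 18.14 kHz, appears at 8.5 kHz.
Distinct values: {8.5 kHz, 13.24 kHz} → 2.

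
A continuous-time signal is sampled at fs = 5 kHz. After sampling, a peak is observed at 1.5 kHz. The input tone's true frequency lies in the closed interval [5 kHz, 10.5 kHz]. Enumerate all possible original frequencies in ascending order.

6.5 kHz, 8.5 kHz

Frequencies that alias to 1.5 kHz are k·fs ± 1.5 kHz for integer k ≥ 0.
k=0: 1.5 kHz.
k=1: 3.5 kHz, 6.5 kHz.
k=2: 8.5 kHz, 11.5 kHz.
k=3: 13.5 kHz, 16.5 kHz.
Within [5 kHz, 10.5 kHz]: 6.5 kHz, 8.5 kHz.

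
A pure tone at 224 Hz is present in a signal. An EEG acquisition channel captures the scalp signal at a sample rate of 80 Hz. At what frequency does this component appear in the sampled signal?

16 Hz

224 Hz mod fs = 64 Hz.
64 Hz > fs/2 = 40 Hz, folds to fs − 64 Hz = 16 Hz.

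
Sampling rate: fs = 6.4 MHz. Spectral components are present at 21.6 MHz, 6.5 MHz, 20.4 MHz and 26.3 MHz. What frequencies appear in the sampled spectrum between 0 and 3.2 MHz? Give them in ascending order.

0.1 MHz, 0.7 MHz, 1.2 MHz, 2.4 MHz

fs/2 = 3.2 MHz.
21.6 MHz mod fs = 2.4 MHz.
2.4 MHz ≤ fs/2 = 3.2 MHz, appears at 2.4 MHz.
6.5 MHz mod fs = 0.1 MHz.
0.1 MHz ≤ fs/2 = 3.2 MHz, appears at 0.1 MHz.
20.4 MHz mod fs = 1.2 MHz.
1.2 MHz ≤ fs/2 = 3.2 MHz, appears at 1.2 MHz.
26.3 MHz mod fs = 0.7 MHz.
0.7 MHz ≤ fs/2 = 3.2 MHz, appears at 0.7 MHz.
Distinct values: {0.1 MHz, 0.7 MHz, 1.2 MHz, 2.4 MHz}.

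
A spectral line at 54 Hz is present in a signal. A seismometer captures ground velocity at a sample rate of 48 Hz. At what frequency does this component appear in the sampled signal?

6 Hz

54 Hz mod fs = 6 Hz.
6 Hz ≤ fs/2 = 24 Hz, appears at 6 Hz.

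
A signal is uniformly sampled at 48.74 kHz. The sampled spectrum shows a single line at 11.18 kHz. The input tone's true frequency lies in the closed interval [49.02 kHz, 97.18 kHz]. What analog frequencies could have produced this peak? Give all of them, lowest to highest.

59.92 kHz, 86.3 kHz

Frequencies that alias to 11.18 kHz are k·fs ± 11.18 kHz for integer k ≥ 0.
k=0: 11.18 kHz.
k=1: 37.56 kHz, 59.92 kHz.
k=2: 86.3 kHz, 108.66 kHz.
k=3: 135.04 kHz, 157.4 kHz.
Within [49.02 kHz, 97.18 kHz]: 59.92 kHz, 86.3 kHz.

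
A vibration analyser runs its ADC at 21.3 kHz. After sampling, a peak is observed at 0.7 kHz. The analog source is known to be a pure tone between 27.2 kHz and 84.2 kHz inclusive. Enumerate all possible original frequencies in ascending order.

41.9 kHz, 43.3 kHz, 63.2 kHz, 64.6 kHz

Frequencies that alias to 0.7 kHz are k·fs ± 0.7 kHz for integer k ≥ 0.
k=0: 0.7 kHz.
k=1: 20.6 kHz, 22 kHz.
k=2: 41.9 kHz, 43.3 kHz.
k=3: 63.2 kHz, 64.6 kHz.
k=4: 84.5 kHz, 85.9 kHz.
Within [27.2 kHz, 84.2 kHz]: 41.9 kHz, 43.3 kHz, 63.2 kHz, 64.6 kHz.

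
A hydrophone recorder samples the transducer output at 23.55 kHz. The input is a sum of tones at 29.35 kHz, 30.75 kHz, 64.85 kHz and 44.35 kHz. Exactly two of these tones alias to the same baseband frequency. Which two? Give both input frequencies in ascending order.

29.35 kHz, 64.85 kHz

fs/2 = 11.775 kHz.
29.35 kHz mod fs = 5.8 kHz.
5.8 kHz ≤ fs/2 = 11.775 kHz, appears at 5.8 kHz.
30.75 kHz mod fs = 7.2 kHz.
7.2 kHz ≤ fs/2 = 11.775 kHz, appears at 7.2 kHz.
64.85 kHz mod fs = 17.75 kHz.
17.75 kHz > fs/2 = 11.775 kHz, folds to fs − 17.75 kHz = 5.8 kHz.
44.35 kHz mod fs = 20.8 kHz.
20.8 kHz > fs/2 = 11.775 kHz, folds to fs − 20.8 kHz = 2.75 kHz.
29.35 kHz and 64.85 kHz both map to 5.8 kHz.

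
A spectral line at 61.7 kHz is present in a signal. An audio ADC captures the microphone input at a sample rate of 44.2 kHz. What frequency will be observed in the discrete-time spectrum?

61.7 kHz mod fs = 17.5 kHz.
17.5 kHz ≤ fs/2 = 22.1 kHz, appears at 17.5 kHz.

17.5 kHz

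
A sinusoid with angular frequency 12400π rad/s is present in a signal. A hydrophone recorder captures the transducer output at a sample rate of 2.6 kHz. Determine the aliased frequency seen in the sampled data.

ω = 12400π rad/s → f = ω/(2π) = 6200 Hz = 6.2 kHz.
6.2 kHz mod fs = 1 kHz.
1 kHz ≤ fs/2 = 1.3 kHz, appears at 1 kHz.

1 kHz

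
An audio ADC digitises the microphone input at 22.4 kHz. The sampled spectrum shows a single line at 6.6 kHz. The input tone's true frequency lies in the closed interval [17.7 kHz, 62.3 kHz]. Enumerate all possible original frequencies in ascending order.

Frequencies that alias to 6.6 kHz are k·fs ± 6.6 kHz for integer k ≥ 0.
k=0: 6.6 kHz.
k=1: 15.8 kHz, 29 kHz.
k=2: 38.2 kHz, 51.4 kHz.
k=3: 60.6 kHz, 73.8 kHz.
k=4: 83 kHz, 96.2 kHz.
Within [17.7 kHz, 62.3 kHz]: 29 kHz, 38.2 kHz, 51.4 kHz, 60.6 kHz.

29 kHz, 38.2 kHz, 51.4 kHz, 60.6 kHz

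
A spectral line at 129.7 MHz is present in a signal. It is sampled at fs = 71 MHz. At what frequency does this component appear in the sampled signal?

129.7 MHz mod fs = 58.7 MHz.
58.7 MHz > fs/2 = 35.5 MHz, folds to fs − 58.7 MHz = 12.3 MHz.

12.3 MHz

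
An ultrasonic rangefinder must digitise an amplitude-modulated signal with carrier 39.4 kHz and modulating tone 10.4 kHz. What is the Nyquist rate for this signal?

99.6 kHz

AM sidebands sit at fc ± fm = 29 kHz and 49.8 kHz.
Highest-frequency component: 49.8 kHz.
Nyquist rate = 2 × 49.8 kHz = 99.6 kHz.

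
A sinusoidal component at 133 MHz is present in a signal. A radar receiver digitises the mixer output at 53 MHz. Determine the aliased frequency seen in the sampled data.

26 MHz

133 MHz mod fs = 27 MHz.
27 MHz > fs/2 = 26.5 MHz, folds to fs − 27 MHz = 26 MHz.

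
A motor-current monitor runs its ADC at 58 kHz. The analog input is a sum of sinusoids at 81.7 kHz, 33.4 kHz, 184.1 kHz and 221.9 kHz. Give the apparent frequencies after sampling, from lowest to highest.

fs/2 = 29 kHz.
81.7 kHz mod fs = 23.7 kHz.
23.7 kHz ≤ fs/2 = 29 kHz, appears at 23.7 kHz.
33.4 kHz > fs/2 = 29 kHz, folds to fs − 33.4 kHz = 24.6 kHz.
184.1 kHz mod fs = 10.1 kHz.
10.1 kHz ≤ fs/2 = 29 kHz, appears at 10.1 kHz.
221.9 kHz mod fs = 47.9 kHz.
47.9 kHz > fs/2 = 29 kHz, folds to fs − 47.9 kHz = 10.1 kHz.
Distinct values: {10.1 kHz, 23.7 kHz, 24.6 kHz}.

10.1 kHz, 23.7 kHz, 24.6 kHz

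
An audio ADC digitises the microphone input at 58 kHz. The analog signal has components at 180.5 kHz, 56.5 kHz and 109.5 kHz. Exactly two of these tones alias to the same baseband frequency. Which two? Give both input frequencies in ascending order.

fs/2 = 29 kHz.
180.5 kHz mod fs = 6.5 kHz.
6.5 kHz ≤ fs/2 = 29 kHz, appears at 6.5 kHz.
56.5 kHz > fs/2 = 29 kHz, folds to fs − 56.5 kHz = 1.5 kHz.
109.5 kHz mod fs = 51.5 kHz.
51.5 kHz > fs/2 = 29 kHz, folds to fs − 51.5 kHz = 6.5 kHz.
109.5 kHz and 180.5 kHz both map to 6.5 kHz.

109.5 kHz, 180.5 kHz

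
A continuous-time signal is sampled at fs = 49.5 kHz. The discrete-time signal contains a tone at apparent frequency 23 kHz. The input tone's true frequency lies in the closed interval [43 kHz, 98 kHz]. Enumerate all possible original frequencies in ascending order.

Frequencies that alias to 23 kHz are k·fs ± 23 kHz for integer k ≥ 0.
k=0: 23 kHz.
k=1: 26.5 kHz, 72.5 kHz.
k=2: 76 kHz, 122 kHz.
k=3: 125.5 kHz, 171.5 kHz.
Within [43 kHz, 98 kHz]: 72.5 kHz, 76 kHz.

72.5 kHz, 76 kHz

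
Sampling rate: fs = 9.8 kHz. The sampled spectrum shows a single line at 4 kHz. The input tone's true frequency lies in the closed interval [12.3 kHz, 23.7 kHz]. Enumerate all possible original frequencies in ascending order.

Frequencies that alias to 4 kHz are k·fs ± 4 kHz for integer k ≥ 0.
k=0: 4 kHz.
k=1: 5.8 kHz, 13.8 kHz.
k=2: 15.6 kHz, 23.6 kHz.
k=3: 25.4 kHz, 33.4 kHz.
Within [12.3 kHz, 23.7 kHz]: 13.8 kHz, 15.6 kHz, 23.6 kHz.

13.8 kHz, 15.6 kHz, 23.6 kHz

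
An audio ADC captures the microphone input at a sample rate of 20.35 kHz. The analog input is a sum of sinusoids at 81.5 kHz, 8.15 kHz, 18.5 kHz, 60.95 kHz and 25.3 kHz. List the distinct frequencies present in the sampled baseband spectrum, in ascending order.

0.1 kHz, 1.85 kHz, 4.95 kHz, 8.15 kHz

fs/2 = 10.175 kHz.
81.5 kHz mod fs = 0.1 kHz.
0.1 kHz ≤ fs/2 = 10.175 kHz, appears at 0.1 kHz.
8.15 kHz ≤ fs/2 = 10.175 kHz, passes unchanged.
18.5 kHz > fs/2 = 10.175 kHz, folds to fs − 18.5 kHz = 1.85 kHz.
60.95 kHz mod fs = 20.25 kHz.
20.25 kHz > fs/2 = 10.175 kHz, folds to fs − 20.25 kHz = 0.1 kHz.
25.3 kHz mod fs = 4.95 kHz.
4.95 kHz ≤ fs/2 = 10.175 kHz, appears at 4.95 kHz.
Distinct values: {0.1 kHz, 1.85 kHz, 4.95 kHz, 8.15 kHz}.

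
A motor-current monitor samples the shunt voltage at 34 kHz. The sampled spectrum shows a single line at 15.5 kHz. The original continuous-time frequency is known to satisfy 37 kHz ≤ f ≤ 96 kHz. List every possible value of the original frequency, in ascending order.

49.5 kHz, 52.5 kHz, 83.5 kHz, 86.5 kHz

Frequencies that alias to 15.5 kHz are k·fs ± 15.5 kHz for integer k ≥ 0.
k=0: 15.5 kHz.
k=1: 18.5 kHz, 49.5 kHz.
k=2: 52.5 kHz, 83.5 kHz.
k=3: 86.5 kHz, 117.5 kHz.
k=4: 120.5 kHz, 151.5 kHz.
Within [37 kHz, 96 kHz]: 49.5 kHz, 52.5 kHz, 83.5 kHz, 86.5 kHz.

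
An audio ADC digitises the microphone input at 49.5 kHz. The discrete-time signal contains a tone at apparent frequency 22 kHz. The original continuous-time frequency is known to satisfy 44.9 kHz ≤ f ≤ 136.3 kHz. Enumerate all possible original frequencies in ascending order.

Frequencies that alias to 22 kHz are k·fs ± 22 kHz for integer k ≥ 0.
k=0: 22 kHz.
k=1: 27.5 kHz, 71.5 kHz.
k=2: 77 kHz, 121 kHz.
k=3: 126.5 kHz, 170.5 kHz.
k=4: 176 kHz, 220 kHz.
Within [44.9 kHz, 136.3 kHz]: 71.5 kHz, 77 kHz, 121 kHz, 126.5 kHz.

71.5 kHz, 77 kHz, 121 kHz, 126.5 kHz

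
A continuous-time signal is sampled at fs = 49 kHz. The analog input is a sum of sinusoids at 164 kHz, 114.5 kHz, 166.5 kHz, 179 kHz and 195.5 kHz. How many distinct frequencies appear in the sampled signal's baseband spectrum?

fs/2 = 24.5 kHz.
164 kHz mod fs = 17 kHz.
17 kHz ≤ fs/2 = 24.5 kHz, appears at 17 kHz.
114.5 kHz mod fs = 16.5 kHz.
16.5 kHz ≤ fs/2 = 24.5 kHz, appears at 16.5 kHz.
166.5 kHz mod fs = 19.5 kHz.
19.5 kHz ≤ fs/2 = 24.5 kHz, appears at 19.5 kHz.
179 kHz mod fs = 32 kHz.
32 kHz > fs/2 = 24.5 kHz, folds to fs − 32 kHz = 17 kHz.
195.5 kHz mod fs = 48.5 kHz.
48.5 kHz > fs/2 = 24.5 kHz, folds to fs − 48.5 kHz = 0.5 kHz.
Distinct values: {0.5 kHz, 16.5 kHz, 17 kHz, 19.5 kHz} → 4.

4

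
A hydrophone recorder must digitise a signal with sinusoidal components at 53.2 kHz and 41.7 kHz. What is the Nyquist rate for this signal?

Highest-frequency component: 53.2 kHz.
Nyquist rate = 2 × 53.2 kHz = 106.4 kHz.

106.4 kHz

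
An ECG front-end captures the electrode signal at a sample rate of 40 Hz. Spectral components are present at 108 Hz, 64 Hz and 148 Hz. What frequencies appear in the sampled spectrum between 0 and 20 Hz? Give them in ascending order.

12 Hz, 16 Hz

fs/2 = 20 Hz.
108 Hz mod fs = 28 Hz.
28 Hz > fs/2 = 20 Hz, folds to fs − 28 Hz = 12 Hz.
64 Hz mod fs = 24 Hz.
24 Hz > fs/2 = 20 Hz, folds to fs − 24 Hz = 16 Hz.
148 Hz mod fs = 28 Hz.
28 Hz > fs/2 = 20 Hz, folds to fs − 28 Hz = 12 Hz.
Distinct values: {12 Hz, 16 Hz}.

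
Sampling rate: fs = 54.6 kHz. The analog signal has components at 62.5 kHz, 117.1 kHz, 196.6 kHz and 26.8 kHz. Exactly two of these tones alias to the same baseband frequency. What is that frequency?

7.9 kHz

fs/2 = 27.3 kHz.
62.5 kHz mod fs = 7.9 kHz.
7.9 kHz ≤ fs/2 = 27.3 kHz, appears at 7.9 kHz.
117.1 kHz mod fs = 7.9 kHz.
7.9 kHz ≤ fs/2 = 27.3 kHz, appears at 7.9 kHz.
196.6 kHz mod fs = 32.8 kHz.
32.8 kHz > fs/2 = 27.3 kHz, folds to fs − 32.8 kHz = 21.8 kHz.
26.8 kHz ≤ fs/2 = 27.3 kHz, passes unchanged.
62.5 kHz and 117.1 kHz both map to 7.9 kHz.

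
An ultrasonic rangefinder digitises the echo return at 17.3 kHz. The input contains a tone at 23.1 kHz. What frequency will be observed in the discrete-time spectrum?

23.1 kHz mod fs = 5.8 kHz.
5.8 kHz ≤ fs/2 = 8.65 kHz, appears at 5.8 kHz.

5.8 kHz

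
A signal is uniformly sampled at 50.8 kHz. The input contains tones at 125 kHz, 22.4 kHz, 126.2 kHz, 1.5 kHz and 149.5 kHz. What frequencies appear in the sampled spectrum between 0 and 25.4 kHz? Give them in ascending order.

fs/2 = 25.4 kHz.
125 kHz mod fs = 23.4 kHz.
23.4 kHz ≤ fs/2 = 25.4 kHz, appears at 23.4 kHz.
22.4 kHz ≤ fs/2 = 25.4 kHz, passes unchanged.
126.2 kHz mod fs = 24.6 kHz.
24.6 kHz ≤ fs/2 = 25.4 kHz, appears at 24.6 kHz.
1.5 kHz ≤ fs/2 = 25.4 kHz, passes unchanged.
149.5 kHz mod fs = 47.9 kHz.
47.9 kHz > fs/2 = 25.4 kHz, folds to fs − 47.9 kHz = 2.9 kHz.
Distinct values: {1.5 kHz, 2.9 kHz, 22.4 kHz, 23.4 kHz, 24.6 kHz}.

1.5 kHz, 2.9 kHz, 22.4 kHz, 23.4 kHz, 24.6 kHz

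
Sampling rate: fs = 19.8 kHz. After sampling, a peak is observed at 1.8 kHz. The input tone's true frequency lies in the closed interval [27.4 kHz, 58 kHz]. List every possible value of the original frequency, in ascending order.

37.8 kHz, 41.4 kHz, 57.6 kHz

Frequencies that alias to 1.8 kHz are k·fs ± 1.8 kHz for integer k ≥ 0.
k=0: 1.8 kHz.
k=1: 18 kHz, 21.6 kHz.
k=2: 37.8 kHz, 41.4 kHz.
k=3: 57.6 kHz, 61.2 kHz.
k=4: 77.4 kHz, 81 kHz.
Within [27.4 kHz, 58 kHz]: 37.8 kHz, 41.4 kHz, 57.6 kHz.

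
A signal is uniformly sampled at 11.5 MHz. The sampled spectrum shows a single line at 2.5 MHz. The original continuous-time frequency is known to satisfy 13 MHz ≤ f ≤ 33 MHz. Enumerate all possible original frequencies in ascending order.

14 MHz, 20.5 MHz, 25.5 MHz, 32 MHz

Frequencies that alias to 2.5 MHz are k·fs ± 2.5 MHz for integer k ≥ 0.
k=0: 2.5 MHz.
k=1: 9 MHz, 14 MHz.
k=2: 20.5 MHz, 25.5 MHz.
k=3: 32 MHz, 37 MHz.
k=4: 43.5 MHz, 48.5 MHz.
Within [13 MHz, 33 MHz]: 14 MHz, 20.5 MHz, 25.5 MHz, 32 MHz.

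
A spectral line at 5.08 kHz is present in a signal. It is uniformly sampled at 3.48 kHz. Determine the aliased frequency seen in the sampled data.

5.08 kHz mod fs = 1.6 kHz.
1.6 kHz ≤ fs/2 = 1.74 kHz, appears at 1.6 kHz.

1.6 kHz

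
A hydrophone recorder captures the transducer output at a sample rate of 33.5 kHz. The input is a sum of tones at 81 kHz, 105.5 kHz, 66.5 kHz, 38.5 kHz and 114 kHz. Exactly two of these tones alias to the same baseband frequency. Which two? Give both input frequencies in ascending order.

38.5 kHz, 105.5 kHz

fs/2 = 16.75 kHz.
81 kHz mod fs = 14 kHz.
14 kHz ≤ fs/2 = 16.75 kHz, appears at 14 kHz.
105.5 kHz mod fs = 5 kHz.
5 kHz ≤ fs/2 = 16.75 kHz, appears at 5 kHz.
66.5 kHz mod fs = 33 kHz.
33 kHz > fs/2 = 16.75 kHz, folds to fs − 33 kHz = 0.5 kHz.
38.5 kHz mod fs = 5 kHz.
5 kHz ≤ fs/2 = 16.75 kHz, appears at 5 kHz.
114 kHz mod fs = 13.5 kHz.
13.5 kHz ≤ fs/2 = 16.75 kHz, appears at 13.5 kHz.
38.5 kHz and 105.5 kHz both map to 5 kHz.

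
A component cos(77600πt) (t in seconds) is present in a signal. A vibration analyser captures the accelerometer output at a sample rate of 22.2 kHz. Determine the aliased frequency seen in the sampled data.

5.6 kHz

ω = 77600π rad/s → f = ω/(2π) = 38800 Hz = 38.8 kHz.
38.8 kHz mod fs = 16.6 kHz.
16.6 kHz > fs/2 = 11.1 kHz, folds to fs − 16.6 kHz = 5.6 kHz.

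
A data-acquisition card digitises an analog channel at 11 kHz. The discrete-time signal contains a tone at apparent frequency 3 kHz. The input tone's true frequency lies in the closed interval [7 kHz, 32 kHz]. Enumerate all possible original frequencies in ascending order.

8 kHz, 14 kHz, 19 kHz, 25 kHz, 30 kHz

Frequencies that alias to 3 kHz are k·fs ± 3 kHz for integer k ≥ 0.
k=0: 3 kHz.
k=1: 8 kHz, 14 kHz.
k=2: 19 kHz, 25 kHz.
k=3: 30 kHz, 36 kHz.
k=4: 41 kHz, 47 kHz.
Within [7 kHz, 32 kHz]: 8 kHz, 14 kHz, 19 kHz, 25 kHz, 30 kHz.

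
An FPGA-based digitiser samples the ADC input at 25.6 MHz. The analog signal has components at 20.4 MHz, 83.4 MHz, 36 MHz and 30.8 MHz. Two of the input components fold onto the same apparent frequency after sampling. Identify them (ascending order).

20.4 MHz, 30.8 MHz

fs/2 = 12.8 MHz.
20.4 MHz > fs/2 = 12.8 MHz, folds to fs − 20.4 MHz = 5.2 MHz.
83.4 MHz mod fs = 6.6 MHz.
6.6 MHz ≤ fs/2 = 12.8 MHz, appears at 6.6 MHz.
36 MHz mod fs = 10.4 MHz.
10.4 MHz ≤ fs/2 = 12.8 MHz, appears at 10.4 MHz.
30.8 MHz mod fs = 5.2 MHz.
5.2 MHz ≤ fs/2 = 12.8 MHz, appears at 5.2 MHz.
20.4 MHz and 30.8 MHz both map to 5.2 MHz.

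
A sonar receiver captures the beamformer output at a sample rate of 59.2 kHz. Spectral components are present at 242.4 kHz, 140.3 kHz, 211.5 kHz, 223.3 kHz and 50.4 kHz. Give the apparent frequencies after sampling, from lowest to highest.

fs/2 = 29.6 kHz.
242.4 kHz mod fs = 5.6 kHz.
5.6 kHz ≤ fs/2 = 29.6 kHz, appears at 5.6 kHz.
140.3 kHz mod fs = 21.9 kHz.
21.9 kHz ≤ fs/2 = 29.6 kHz, appears at 21.9 kHz.
211.5 kHz mod fs = 33.9 kHz.
33.9 kHz > fs/2 = 29.6 kHz, folds to fs − 33.9 kHz = 25.3 kHz.
223.3 kHz mod fs = 45.7 kHz.
45.7 kHz > fs/2 = 29.6 kHz, folds to fs − 45.7 kHz = 13.5 kHz.
50.4 kHz > fs/2 = 29.6 kHz, folds to fs − 50.4 kHz = 8.8 kHz.
Distinct values: {5.6 kHz, 8.8 kHz, 13.5 kHz, 21.9 kHz, 25.3 kHz}.

5.6 kHz, 8.8 kHz, 13.5 kHz, 21.9 kHz, 25.3 kHz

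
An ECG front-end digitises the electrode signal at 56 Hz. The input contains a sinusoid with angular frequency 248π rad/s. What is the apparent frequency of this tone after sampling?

12 Hz

ω = 248π rad/s → f = ω/(2π) = 124 Hz.
124 Hz mod fs = 12 Hz.
12 Hz ≤ fs/2 = 28 Hz, appears at 12 Hz.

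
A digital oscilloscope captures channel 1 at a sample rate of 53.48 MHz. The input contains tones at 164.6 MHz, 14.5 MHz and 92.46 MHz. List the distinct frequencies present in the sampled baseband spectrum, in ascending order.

4.16 MHz, 14.5 MHz

fs/2 = 26.74 MHz.
164.6 MHz mod fs = 4.16 MHz.
4.16 MHz ≤ fs/2 = 26.74 MHz, appears at 4.16 MHz.
14.5 MHz ≤ fs/2 = 26.74 MHz, passes unchanged.
92.46 MHz mod fs = 38.98 MHz.
38.98 MHz > fs/2 = 26.74 MHz, folds to fs − 38.98 MHz = 14.5 MHz.
Distinct values: {4.16 MHz, 14.5 MHz}.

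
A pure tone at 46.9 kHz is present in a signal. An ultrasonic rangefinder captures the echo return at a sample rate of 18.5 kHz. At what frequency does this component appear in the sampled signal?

8.6 kHz

46.9 kHz mod fs = 9.9 kHz.
9.9 kHz > fs/2 = 9.25 kHz, folds to fs − 9.9 kHz = 8.6 kHz.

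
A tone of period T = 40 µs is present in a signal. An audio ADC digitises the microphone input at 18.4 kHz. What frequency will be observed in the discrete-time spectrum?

T = 40 µs → f = 1/T = 25 kHz.
25 kHz mod fs = 6.6 kHz.
6.6 kHz ≤ fs/2 = 9.2 kHz, appears at 6.6 kHz.

6.6 kHz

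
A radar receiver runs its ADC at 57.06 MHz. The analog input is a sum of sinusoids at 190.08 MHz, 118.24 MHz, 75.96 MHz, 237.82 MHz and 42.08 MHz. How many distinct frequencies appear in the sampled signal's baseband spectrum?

4

fs/2 = 28.53 MHz.
190.08 MHz mod fs = 18.9 MHz.
18.9 MHz ≤ fs/2 = 28.53 MHz, appears at 18.9 MHz.
118.24 MHz mod fs = 4.12 MHz.
4.12 MHz ≤ fs/2 = 28.53 MHz, appears at 4.12 MHz.
75.96 MHz mod fs = 18.9 MHz.
18.9 MHz ≤ fs/2 = 28.53 MHz, appears at 18.9 MHz.
237.82 MHz mod fs = 9.58 MHz.
9.58 MHz ≤ fs/2 = 28.53 MHz, appears at 9.58 MHz.
42.08 MHz > fs/2 = 28.53 MHz, folds to fs − 42.08 MHz = 14.98 MHz.
Distinct values: {4.12 MHz, 9.58 MHz, 14.98 MHz, 18.9 MHz} → 4.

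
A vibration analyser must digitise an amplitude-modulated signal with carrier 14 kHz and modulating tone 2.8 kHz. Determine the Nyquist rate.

AM sidebands sit at fc ± fm = 11.2 kHz and 16.8 kHz.
Highest-frequency component: 16.8 kHz.
Nyquist rate = 2 × 16.8 kHz = 33.6 kHz.

33.6 kHz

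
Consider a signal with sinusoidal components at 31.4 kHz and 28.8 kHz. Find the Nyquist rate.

62.8 kHz

Highest-frequency component: 31.4 kHz.
Nyquist rate = 2 × 31.4 kHz = 62.8 kHz.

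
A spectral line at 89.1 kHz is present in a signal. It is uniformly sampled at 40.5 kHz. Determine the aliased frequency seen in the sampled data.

8.1 kHz

89.1 kHz mod fs = 8.1 kHz.
8.1 kHz ≤ fs/2 = 20.25 kHz, appears at 8.1 kHz.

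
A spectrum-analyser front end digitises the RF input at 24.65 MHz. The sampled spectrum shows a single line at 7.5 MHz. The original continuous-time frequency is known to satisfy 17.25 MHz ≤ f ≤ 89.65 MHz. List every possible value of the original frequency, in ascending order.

Frequencies that alias to 7.5 MHz are k·fs ± 7.5 MHz for integer k ≥ 0.
k=0: 7.5 MHz.
k=1: 17.15 MHz, 32.15 MHz.
k=2: 41.8 MHz, 56.8 MHz.
k=3: 66.45 MHz, 81.45 MHz.
k=4: 91.1 MHz, 106.1 MHz.
Within [17.25 MHz, 89.65 MHz]: 32.15 MHz, 41.8 MHz, 56.8 MHz, 66.45 MHz, 81.45 MHz.

32.15 MHz, 41.8 MHz, 56.8 MHz, 66.45 MHz, 81.45 MHz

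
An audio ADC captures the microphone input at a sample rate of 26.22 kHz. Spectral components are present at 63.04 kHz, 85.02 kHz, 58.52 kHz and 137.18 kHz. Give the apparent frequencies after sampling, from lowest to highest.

fs/2 = 13.11 kHz.
63.04 kHz mod fs = 10.6 kHz.
10.6 kHz ≤ fs/2 = 13.11 kHz, appears at 10.6 kHz.
85.02 kHz mod fs = 6.36 kHz.
6.36 kHz ≤ fs/2 = 13.11 kHz, appears at 6.36 kHz.
58.52 kHz mod fs = 6.08 kHz.
6.08 kHz ≤ fs/2 = 13.11 kHz, appears at 6.08 kHz.
137.18 kHz mod fs = 6.08 kHz.
6.08 kHz ≤ fs/2 = 13.11 kHz, appears at 6.08 kHz.
Distinct values: {6.08 kHz, 6.36 kHz, 10.6 kHz}.

6.08 kHz, 6.36 kHz, 10.6 kHz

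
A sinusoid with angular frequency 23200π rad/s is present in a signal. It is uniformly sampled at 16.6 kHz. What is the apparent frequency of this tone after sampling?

ω = 23200π rad/s → f = ω/(2π) = 11600 Hz = 11.6 kHz.
11.6 kHz > fs/2 = 8.3 kHz, folds to fs − 11.6 kHz = 5 kHz.

5 kHz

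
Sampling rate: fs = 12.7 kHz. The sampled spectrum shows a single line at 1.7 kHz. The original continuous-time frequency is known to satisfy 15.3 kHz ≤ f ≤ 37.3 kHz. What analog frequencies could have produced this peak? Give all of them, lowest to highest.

Frequencies that alias to 1.7 kHz are k·fs ± 1.7 kHz for integer k ≥ 0.
k=0: 1.7 kHz.
k=1: 11 kHz, 14.4 kHz.
k=2: 23.7 kHz, 27.1 kHz.
k=3: 36.4 kHz, 39.8 kHz.
k=4: 49.1 kHz, 52.5 kHz.
Within [15.3 kHz, 37.3 kHz]: 23.7 kHz, 27.1 kHz, 36.4 kHz.

23.7 kHz, 27.1 kHz, 36.4 kHz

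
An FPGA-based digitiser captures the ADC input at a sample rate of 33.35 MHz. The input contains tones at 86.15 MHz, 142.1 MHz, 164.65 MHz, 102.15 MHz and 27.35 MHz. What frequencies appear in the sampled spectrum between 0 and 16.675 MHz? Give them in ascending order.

2.1 MHz, 6 MHz, 8.7 MHz, 13.9 MHz

fs/2 = 16.675 MHz.
86.15 MHz mod fs = 19.45 MHz.
19.45 MHz > fs/2 = 16.675 MHz, folds to fs − 19.45 MHz = 13.9 MHz.
142.1 MHz mod fs = 8.7 MHz.
8.7 MHz ≤ fs/2 = 16.675 MHz, appears at 8.7 MHz.
164.65 MHz mod fs = 31.25 MHz.
31.25 MHz > fs/2 = 16.675 MHz, folds to fs − 31.25 MHz = 2.1 MHz.
102.15 MHz mod fs = 2.1 MHz.
2.1 MHz ≤ fs/2 = 16.675 MHz, appears at 2.1 MHz.
27.35 MHz > fs/2 = 16.675 MHz, folds to fs − 27.35 MHz = 6 MHz.
Distinct values: {2.1 MHz, 6 MHz, 8.7 MHz, 13.9 MHz}.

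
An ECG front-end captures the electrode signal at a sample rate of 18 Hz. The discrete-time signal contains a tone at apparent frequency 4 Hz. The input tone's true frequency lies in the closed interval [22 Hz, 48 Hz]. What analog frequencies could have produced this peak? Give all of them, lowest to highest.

22 Hz, 32 Hz, 40 Hz

Frequencies that alias to 4 Hz are k·fs ± 4 Hz for integer k ≥ 0.
k=0: 4 Hz.
k=1: 14 Hz, 22 Hz.
k=2: 32 Hz, 40 Hz.
k=3: 50 Hz, 58 Hz.
Within [22 Hz, 48 Hz]: 22 Hz, 32 Hz, 40 Hz.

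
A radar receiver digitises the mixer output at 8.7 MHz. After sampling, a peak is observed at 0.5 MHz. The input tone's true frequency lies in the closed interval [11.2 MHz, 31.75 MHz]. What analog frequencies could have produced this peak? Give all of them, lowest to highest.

Frequencies that alias to 0.5 MHz are k·fs ± 0.5 MHz for integer k ≥ 0.
k=0: 0.5 MHz.
k=1: 8.2 MHz, 9.2 MHz.
k=2: 16.9 MHz, 17.9 MHz.
k=3: 25.6 MHz, 26.6 MHz.
k=4: 34.3 MHz, 35.3 MHz.
Within [11.2 MHz, 31.75 MHz]: 16.9 MHz, 17.9 MHz, 25.6 MHz, 26.6 MHz.

16.9 MHz, 17.9 MHz, 25.6 MHz, 26.6 MHz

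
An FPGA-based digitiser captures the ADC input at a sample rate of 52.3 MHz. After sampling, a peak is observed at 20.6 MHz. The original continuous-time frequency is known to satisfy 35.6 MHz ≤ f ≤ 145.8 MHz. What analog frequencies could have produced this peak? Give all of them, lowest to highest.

Frequencies that alias to 20.6 MHz are k·fs ± 20.6 MHz for integer k ≥ 0.
k=0: 20.6 MHz.
k=1: 31.7 MHz, 72.9 MHz.
k=2: 84 MHz, 125.2 MHz.
k=3: 136.3 MHz, 177.5 MHz.
k=4: 188.6 MHz, 229.8 MHz.
Within [35.6 MHz, 145.8 MHz]: 72.9 MHz, 84 MHz, 125.2 MHz, 136.3 MHz.

72.9 MHz, 84 MHz, 125.2 MHz, 136.3 MHz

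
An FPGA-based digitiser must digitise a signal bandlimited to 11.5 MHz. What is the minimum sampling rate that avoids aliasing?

Nyquist rate = 2 × 11.5 MHz = 23 MHz.

23 MHz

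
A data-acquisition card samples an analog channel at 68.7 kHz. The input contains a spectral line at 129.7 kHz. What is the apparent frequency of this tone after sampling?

7.7 kHz

129.7 kHz mod fs = 61 kHz.
61 kHz > fs/2 = 34.35 kHz, folds to fs − 61 kHz = 7.7 kHz.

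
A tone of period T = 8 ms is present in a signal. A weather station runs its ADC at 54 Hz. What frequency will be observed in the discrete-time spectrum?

T = 8 ms → f = 1/T = 125 Hz.
125 Hz mod fs = 17 Hz.
17 Hz ≤ fs/2 = 27 Hz, appears at 17 Hz.

17 Hz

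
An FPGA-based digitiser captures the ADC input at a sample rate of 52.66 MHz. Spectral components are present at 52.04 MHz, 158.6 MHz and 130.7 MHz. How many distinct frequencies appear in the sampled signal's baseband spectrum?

fs/2 = 26.33 MHz.
52.04 MHz > fs/2 = 26.33 MHz, folds to fs − 52.04 MHz = 0.62 MHz.
158.6 MHz mod fs = 0.62 MHz.
0.62 MHz ≤ fs/2 = 26.33 MHz, appears at 0.62 MHz.
130.7 MHz mod fs = 25.38 MHz.
25.38 MHz ≤ fs/2 = 26.33 MHz, appears at 25.38 MHz.
Distinct values: {0.62 MHz, 25.38 MHz} → 2.

2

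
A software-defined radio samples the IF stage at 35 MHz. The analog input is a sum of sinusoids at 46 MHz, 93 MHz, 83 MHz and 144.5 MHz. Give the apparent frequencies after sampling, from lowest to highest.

fs/2 = 17.5 MHz.
46 MHz mod fs = 11 MHz.
11 MHz ≤ fs/2 = 17.5 MHz, appears at 11 MHz.
93 MHz mod fs = 23 MHz.
23 MHz > fs/2 = 17.5 MHz, folds to fs − 23 MHz = 12 MHz.
83 MHz mod fs = 13 MHz.
13 MHz ≤ fs/2 = 17.5 MHz, appears at 13 MHz.
144.5 MHz mod fs = 4.5 MHz.
4.5 MHz ≤ fs/2 = 17.5 MHz, appears at 4.5 MHz.
Distinct values: {4.5 MHz, 11 MHz, 12 MHz, 13 MHz}.

4.5 MHz, 11 MHz, 12 MHz, 13 MHz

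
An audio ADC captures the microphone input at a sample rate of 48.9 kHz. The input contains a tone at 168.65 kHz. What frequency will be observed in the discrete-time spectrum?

168.65 kHz mod fs = 21.95 kHz.
21.95 kHz ≤ fs/2 = 24.45 kHz, appears at 21.95 kHz.

21.95 kHz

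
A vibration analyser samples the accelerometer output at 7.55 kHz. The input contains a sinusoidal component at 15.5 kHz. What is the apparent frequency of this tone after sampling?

0.4 kHz

15.5 kHz mod fs = 0.4 kHz.
0.4 kHz ≤ fs/2 = 3.775 kHz, appears at 0.4 kHz.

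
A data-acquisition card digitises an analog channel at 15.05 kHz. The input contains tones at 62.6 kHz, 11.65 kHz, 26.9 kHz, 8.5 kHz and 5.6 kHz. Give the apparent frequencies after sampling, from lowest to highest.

2.4 kHz, 3.2 kHz, 3.4 kHz, 5.6 kHz, 6.55 kHz

fs/2 = 7.525 kHz.
62.6 kHz mod fs = 2.4 kHz.
2.4 kHz ≤ fs/2 = 7.525 kHz, appears at 2.4 kHz.
11.65 kHz > fs/2 = 7.525 kHz, folds to fs − 11.65 kHz = 3.4 kHz.
26.9 kHz mod fs = 11.85 kHz.
11.85 kHz > fs/2 = 7.525 kHz, folds to fs − 11.85 kHz = 3.2 kHz.
8.5 kHz > fs/2 = 7.525 kHz, folds to fs − 8.5 kHz = 6.55 kHz.
5.6 kHz ≤ fs/2 = 7.525 kHz, passes unchanged.
Distinct values: {2.4 kHz, 3.2 kHz, 3.4 kHz, 5.6 kHz, 6.55 kHz}.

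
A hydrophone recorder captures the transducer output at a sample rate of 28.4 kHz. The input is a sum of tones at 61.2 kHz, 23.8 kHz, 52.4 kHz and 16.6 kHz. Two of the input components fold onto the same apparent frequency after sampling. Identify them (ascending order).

52.4 kHz, 61.2 kHz

fs/2 = 14.2 kHz.
61.2 kHz mod fs = 4.4 kHz.
4.4 kHz ≤ fs/2 = 14.2 kHz, appears at 4.4 kHz.
23.8 kHz > fs/2 = 14.2 kHz, folds to fs − 23.8 kHz = 4.6 kHz.
52.4 kHz mod fs = 24 kHz.
24 kHz > fs/2 = 14.2 kHz, folds to fs − 24 kHz = 4.4 kHz.
16.6 kHz > fs/2 = 14.2 kHz, folds to fs − 16.6 kHz = 11.8 kHz.
52.4 kHz and 61.2 kHz both map to 4.4 kHz.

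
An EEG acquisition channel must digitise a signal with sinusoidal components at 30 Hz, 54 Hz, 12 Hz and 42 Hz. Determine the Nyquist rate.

108 Hz

Highest-frequency component: 54 Hz.
Nyquist rate = 2 × 54 Hz = 108 Hz.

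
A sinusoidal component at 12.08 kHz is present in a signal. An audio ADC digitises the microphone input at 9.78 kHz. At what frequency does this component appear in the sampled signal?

12.08 kHz mod fs = 2.3 kHz.
2.3 kHz ≤ fs/2 = 4.89 kHz, appears at 2.3 kHz.

2.3 kHz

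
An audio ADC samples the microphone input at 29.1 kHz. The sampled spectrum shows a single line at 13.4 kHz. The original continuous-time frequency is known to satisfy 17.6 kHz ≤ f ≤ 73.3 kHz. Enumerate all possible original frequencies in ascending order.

Frequencies that alias to 13.4 kHz are k·fs ± 13.4 kHz for integer k ≥ 0.
k=0: 13.4 kHz.
k=1: 15.7 kHz, 42.5 kHz.
k=2: 44.8 kHz, 71.6 kHz.
k=3: 73.9 kHz, 100.7 kHz.
Within [17.6 kHz, 73.3 kHz]: 42.5 kHz, 44.8 kHz, 71.6 kHz.

42.5 kHz, 44.8 kHz, 71.6 kHz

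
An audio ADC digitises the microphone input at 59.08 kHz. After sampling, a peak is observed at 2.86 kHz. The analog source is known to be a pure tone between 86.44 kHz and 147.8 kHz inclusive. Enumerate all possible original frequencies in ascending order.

Frequencies that alias to 2.86 kHz are k·fs ± 2.86 kHz for integer k ≥ 0.
k=0: 2.86 kHz.
k=1: 56.22 kHz, 61.94 kHz.
k=2: 115.3 kHz, 121.02 kHz.
k=3: 174.38 kHz, 180.1 kHz.
Within [86.44 kHz, 147.8 kHz]: 115.3 kHz, 121.02 kHz.

115.3 kHz, 121.02 kHz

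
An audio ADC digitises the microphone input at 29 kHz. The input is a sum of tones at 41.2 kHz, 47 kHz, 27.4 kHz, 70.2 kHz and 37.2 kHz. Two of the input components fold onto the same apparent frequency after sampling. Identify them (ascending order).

41.2 kHz, 70.2 kHz

fs/2 = 14.5 kHz.
41.2 kHz mod fs = 12.2 kHz.
12.2 kHz ≤ fs/2 = 14.5 kHz, appears at 12.2 kHz.
47 kHz mod fs = 18 kHz.
18 kHz > fs/2 = 14.5 kHz, folds to fs − 18 kHz = 11 kHz.
27.4 kHz > fs/2 = 14.5 kHz, folds to fs − 27.4 kHz = 1.6 kHz.
70.2 kHz mod fs = 12.2 kHz.
12.2 kHz ≤ fs/2 = 14.5 kHz, appears at 12.2 kHz.
37.2 kHz mod fs = 8.2 kHz.
8.2 kHz ≤ fs/2 = 14.5 kHz, appears at 8.2 kHz.
41.2 kHz and 70.2 kHz both map to 12.2 kHz.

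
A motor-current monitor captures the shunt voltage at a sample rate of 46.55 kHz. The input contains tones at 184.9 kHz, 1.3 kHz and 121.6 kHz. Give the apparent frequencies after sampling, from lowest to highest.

fs/2 = 23.275 kHz.
184.9 kHz mod fs = 45.25 kHz.
45.25 kHz > fs/2 = 23.275 kHz, folds to fs − 45.25 kHz = 1.3 kHz.
1.3 kHz ≤ fs/2 = 23.275 kHz, passes unchanged.
121.6 kHz mod fs = 28.5 kHz.
28.5 kHz > fs/2 = 23.275 kHz, folds to fs − 28.5 kHz = 18.05 kHz.
Distinct values: {1.3 kHz, 18.05 kHz}.

1.3 kHz, 18.05 kHz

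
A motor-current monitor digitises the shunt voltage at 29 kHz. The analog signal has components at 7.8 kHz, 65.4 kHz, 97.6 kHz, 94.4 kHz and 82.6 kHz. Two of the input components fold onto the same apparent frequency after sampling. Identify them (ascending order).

fs/2 = 14.5 kHz.
7.8 kHz ≤ fs/2 = 14.5 kHz, passes unchanged.
65.4 kHz mod fs = 7.4 kHz.
7.4 kHz ≤ fs/2 = 14.5 kHz, appears at 7.4 kHz.
97.6 kHz mod fs = 10.6 kHz.
10.6 kHz ≤ fs/2 = 14.5 kHz, appears at 10.6 kHz.
94.4 kHz mod fs = 7.4 kHz.
7.4 kHz ≤ fs/2 = 14.5 kHz, appears at 7.4 kHz.
82.6 kHz mod fs = 24.6 kHz.
24.6 kHz > fs/2 = 14.5 kHz, folds to fs − 24.6 kHz = 4.4 kHz.
65.4 kHz and 94.4 kHz both map to 7.4 kHz.

65.4 kHz, 94.4 kHz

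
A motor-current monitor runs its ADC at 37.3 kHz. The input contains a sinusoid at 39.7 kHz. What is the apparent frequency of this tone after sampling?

39.7 kHz mod fs = 2.4 kHz.
2.4 kHz ≤ fs/2 = 18.65 kHz, appears at 2.4 kHz.

2.4 kHz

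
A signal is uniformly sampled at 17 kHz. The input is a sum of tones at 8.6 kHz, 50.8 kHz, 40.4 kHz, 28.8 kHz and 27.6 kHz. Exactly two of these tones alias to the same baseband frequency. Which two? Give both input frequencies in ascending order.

27.6 kHz, 40.4 kHz

fs/2 = 8.5 kHz.
8.6 kHz > fs/2 = 8.5 kHz, folds to fs − 8.6 kHz = 8.4 kHz.
50.8 kHz mod fs = 16.8 kHz.
16.8 kHz > fs/2 = 8.5 kHz, folds to fs − 16.8 kHz = 0.2 kHz.
40.4 kHz mod fs = 6.4 kHz.
6.4 kHz ≤ fs/2 = 8.5 kHz, appears at 6.4 kHz.
28.8 kHz mod fs = 11.8 kHz.
11.8 kHz > fs/2 = 8.5 kHz, folds to fs − 11.8 kHz = 5.2 kHz.
27.6 kHz mod fs = 10.6 kHz.
10.6 kHz > fs/2 = 8.5 kHz, folds to fs − 10.6 kHz = 6.4 kHz.
27.6 kHz and 40.4 kHz both map to 6.4 kHz.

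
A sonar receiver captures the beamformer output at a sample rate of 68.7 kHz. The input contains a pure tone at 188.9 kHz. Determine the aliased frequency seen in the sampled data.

17.2 kHz

188.9 kHz mod fs = 51.5 kHz.
51.5 kHz > fs/2 = 34.35 kHz, folds to fs − 51.5 kHz = 17.2 kHz.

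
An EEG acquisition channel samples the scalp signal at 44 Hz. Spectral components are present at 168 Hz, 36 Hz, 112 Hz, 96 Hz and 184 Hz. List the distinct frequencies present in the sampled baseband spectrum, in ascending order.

fs/2 = 22 Hz.
168 Hz mod fs = 36 Hz.
36 Hz > fs/2 = 22 Hz, folds to fs − 36 Hz = 8 Hz.
36 Hz > fs/2 = 22 Hz, folds to fs − 36 Hz = 8 Hz.
112 Hz mod fs = 24 Hz.
24 Hz > fs/2 = 22 Hz, folds to fs − 24 Hz = 20 Hz.
96 Hz mod fs = 8 Hz.
8 Hz ≤ fs/2 = 22 Hz, appears at 8 Hz.
184 Hz mod fs = 8 Hz.
8 Hz ≤ fs/2 = 22 Hz, appears at 8 Hz.
Distinct values: {8 Hz, 20 Hz}.

8 Hz, 20 Hz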